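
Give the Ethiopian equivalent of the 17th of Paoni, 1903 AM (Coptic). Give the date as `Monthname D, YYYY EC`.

Sene 17, 2179 EC

Both dates share Julian Day Number 2520021; in the Ethiopian calendar that is 17 Sene 2179 EC.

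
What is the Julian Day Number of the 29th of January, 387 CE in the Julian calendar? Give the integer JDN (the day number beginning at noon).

Equivalently 30 January 387 (proleptic Gregorian).
JDN 2299161 is 15 October 1582 CE (Gregorian); the target day is −436723 days from there, so JDN = 1862438.

1862438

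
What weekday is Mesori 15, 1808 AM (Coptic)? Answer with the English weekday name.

Thursday

Equivalently 21 August 2092 Gregorian, JDN 2485381.
JDN 2485381 mod 7 = 3, and JDN 0 was a Monday, so this is a Thursday.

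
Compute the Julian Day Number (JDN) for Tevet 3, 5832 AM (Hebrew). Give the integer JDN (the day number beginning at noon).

Equivalently 25 December 2071 (Gregorian).
JDN 2299161 is 15 October 1582 CE (Gregorian); the target day is +178675 days from there, so JDN = 2477836.

2477836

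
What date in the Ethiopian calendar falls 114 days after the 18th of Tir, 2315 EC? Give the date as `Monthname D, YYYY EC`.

JDN of the 18th of Tir, 2315 EC = 2569546.
2569546 + 114 = 2569660.
JDN 2569660 in the Ethiopian calendar is Ginbot 12, 2315 EC.

Ginbot 12, 2315 EC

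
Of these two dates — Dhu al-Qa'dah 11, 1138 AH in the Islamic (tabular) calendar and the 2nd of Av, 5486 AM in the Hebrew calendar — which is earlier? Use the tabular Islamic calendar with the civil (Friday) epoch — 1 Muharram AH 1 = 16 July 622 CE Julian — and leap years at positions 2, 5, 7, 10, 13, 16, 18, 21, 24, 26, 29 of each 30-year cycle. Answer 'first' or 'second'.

First date → JDN 2351660; second date → JDN 2351679.
JDN 2351660 < JDN 2351679, so the first date is earlier.

first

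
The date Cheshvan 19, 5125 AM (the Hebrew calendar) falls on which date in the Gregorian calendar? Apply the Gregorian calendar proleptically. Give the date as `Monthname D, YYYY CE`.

October 24, 1364 CE

Julian Day Number of the source date = 2219548.
Converting JDN 2219548 to the Gregorian calendar gives 24 October 1364 CE.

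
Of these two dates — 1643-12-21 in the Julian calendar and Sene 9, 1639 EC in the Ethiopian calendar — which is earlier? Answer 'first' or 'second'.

First date → JDN 2321518; second date → JDN 2322778.
JDN 2321518 < JDN 2322778, so the first date is earlier.

first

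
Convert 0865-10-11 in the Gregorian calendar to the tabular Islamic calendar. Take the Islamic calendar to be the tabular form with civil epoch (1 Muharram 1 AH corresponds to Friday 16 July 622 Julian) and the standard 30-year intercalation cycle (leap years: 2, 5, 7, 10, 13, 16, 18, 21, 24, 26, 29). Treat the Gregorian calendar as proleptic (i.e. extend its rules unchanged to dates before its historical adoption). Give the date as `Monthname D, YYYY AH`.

Ramadan 12, 251 AH

Both dates share Julian Day Number 2037279; in the tabular Islamic calendar that is 12 Ramadan 251 AH.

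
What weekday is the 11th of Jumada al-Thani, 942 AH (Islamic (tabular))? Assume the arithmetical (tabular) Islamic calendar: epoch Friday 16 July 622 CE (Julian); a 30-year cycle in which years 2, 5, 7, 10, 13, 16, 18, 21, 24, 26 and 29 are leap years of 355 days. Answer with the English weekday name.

This is JDN 2282057 (17 December 1535 Gregorian).
Since JDN mod 7 = 1 (0 = Monday), the day is Tuesday.

Tuesday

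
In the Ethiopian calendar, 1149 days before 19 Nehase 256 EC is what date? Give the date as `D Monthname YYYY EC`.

26 Sene 253 EC

JDN of 19 Nehase 256 EC = 1817708.
1817708 − 1149 = 1816559.
JDN 1816559 in the Ethiopian calendar is 26 Sene 253 EC.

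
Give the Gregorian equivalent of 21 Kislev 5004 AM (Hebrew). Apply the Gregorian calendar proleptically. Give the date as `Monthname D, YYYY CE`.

December 12, 1243 CE

Julian Day Number of the source date = 2175402.
Converting JDN 2175402 to the Gregorian calendar gives 12 December 1243 CE.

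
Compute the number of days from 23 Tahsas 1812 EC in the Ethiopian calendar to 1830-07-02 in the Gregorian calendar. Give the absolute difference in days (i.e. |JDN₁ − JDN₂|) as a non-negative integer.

3835

JDN of the first date = 2385801.
JDN of the second date = 2389636.
|2389636 − 2385801| = 3835.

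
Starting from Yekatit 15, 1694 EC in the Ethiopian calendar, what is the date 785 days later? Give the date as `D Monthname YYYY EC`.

9 Miyazya 1696 EC

Counting 785 days forward from JDN 2342753 reaches JDN 2343538, which is 9 Miyazya 1696 EC.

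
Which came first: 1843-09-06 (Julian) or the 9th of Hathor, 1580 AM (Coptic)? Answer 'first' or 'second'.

The two dates have Julian Day Numbers 2394462 and 2401828 respectively.
Since 2394462 < 2401828, the first date comes first.

first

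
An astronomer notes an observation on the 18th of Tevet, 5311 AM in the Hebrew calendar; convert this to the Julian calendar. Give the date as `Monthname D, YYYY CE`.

December 27, 1550 CE

Julian Day Number of the source date = 2287556.
Converting JDN 2287556 to the Julian calendar gives 27 December 1550 CE.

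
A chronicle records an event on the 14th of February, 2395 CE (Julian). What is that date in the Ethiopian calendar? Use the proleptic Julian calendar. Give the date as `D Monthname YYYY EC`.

20 Yekatit 2387 EC

Julian Day Number of the source date = 2595876.
Converting JDN 2595876 to the Ethiopian calendar gives 20 Yekatit 2387 EC.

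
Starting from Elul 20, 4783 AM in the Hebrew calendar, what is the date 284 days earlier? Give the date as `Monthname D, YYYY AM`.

Tevet 2, 4783 AM

The starting date is JDN 2094960; 2094960 − 284 = 2094676.
JDN 2094676 corresponds to Tevet 2, 4783 AM.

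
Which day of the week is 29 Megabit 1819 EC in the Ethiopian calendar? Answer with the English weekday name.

Equivalently 6 April 1827 Gregorian, JDN 2388453.
Since JDN mod 7 = 4 (0 = Monday), the day is Friday.

Friday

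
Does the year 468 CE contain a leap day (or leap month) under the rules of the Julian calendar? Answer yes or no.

yes

468 mod 4 = 0, so it is a leap year in the Julian calendar.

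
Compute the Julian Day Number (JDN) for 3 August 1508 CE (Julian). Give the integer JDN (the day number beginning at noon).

2272070

Equivalently 13 August 1508 (proleptic Gregorian).
JDN 2400001 is 17 November 1858 CE (Gregorian), MJD 0; the target day is −127931 days from there, so JDN = 2272070.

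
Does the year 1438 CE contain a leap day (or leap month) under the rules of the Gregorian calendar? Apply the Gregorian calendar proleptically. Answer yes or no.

no

1438 is not divisible by 4, so it is a common year.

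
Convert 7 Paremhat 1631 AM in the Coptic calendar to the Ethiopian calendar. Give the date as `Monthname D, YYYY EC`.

Megabit 7, 1907 EC

The source date corresponds to 16 March 1915 in the Gregorian calendar (JDN 2420573).
That day falls on 7 Megabit 1907 EC in the Ethiopian calendar.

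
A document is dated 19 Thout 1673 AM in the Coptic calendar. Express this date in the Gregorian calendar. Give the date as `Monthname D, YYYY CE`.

Both dates share Julian Day Number 2435746; in the Gregorian calendar that is 29 September 1956 CE.

September 29, 1956 CE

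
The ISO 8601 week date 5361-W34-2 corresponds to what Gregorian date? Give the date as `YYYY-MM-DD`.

ISO week 1 of 5361 is the week containing the first Thursday of 5361.
Week 34, day 2 (Tuesday) lands on 5361-08-18.

5361-08-18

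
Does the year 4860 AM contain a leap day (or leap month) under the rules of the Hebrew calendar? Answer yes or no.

Hebrew year 4860 is year 15 of its 19-year Metonic cycle; leap years are at positions 3, 6, 8, 11, 14, 17, 19, so it is a common year (12 months).

no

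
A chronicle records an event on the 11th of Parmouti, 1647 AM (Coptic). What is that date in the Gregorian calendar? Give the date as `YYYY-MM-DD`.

Julian Day Number of the source date = 2426451.
Converting JDN 2426451 to the Gregorian calendar gives 19 April 1931 CE.

1931-04-19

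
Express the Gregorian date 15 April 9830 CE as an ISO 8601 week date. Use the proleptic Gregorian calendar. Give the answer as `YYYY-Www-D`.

The weekday is Thursday (ISO weekday 4).
That Thursday belongs to ISO week 15 of ISO year 9830.

9830-W15-4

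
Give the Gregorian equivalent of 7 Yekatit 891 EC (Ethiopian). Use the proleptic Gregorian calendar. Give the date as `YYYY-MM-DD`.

Julian Day Number of the source date = 2049449.
Converting JDN 2049449 to the Gregorian calendar gives 5 February 899 CE.

0899-02-05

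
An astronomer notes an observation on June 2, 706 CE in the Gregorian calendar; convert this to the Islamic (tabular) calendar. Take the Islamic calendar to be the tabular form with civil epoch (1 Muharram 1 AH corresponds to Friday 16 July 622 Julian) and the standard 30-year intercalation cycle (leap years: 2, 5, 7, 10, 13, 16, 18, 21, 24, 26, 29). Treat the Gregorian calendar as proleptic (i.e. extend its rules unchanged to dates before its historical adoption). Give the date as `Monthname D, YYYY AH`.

Julian Day Number of the source date = 1979073.
Converting JDN 1979073 to the tabular Islamic calendar gives 10 Jumada al-Thani 87 AH.

Jumada al-Thani 10, 87 AH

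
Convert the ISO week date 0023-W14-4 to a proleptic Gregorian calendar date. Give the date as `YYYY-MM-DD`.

ISO week 1 of 23 is the week containing the first Thursday of 23.
Week 14, day 4 (Thursday) lands on 0023-04-06.

0023-04-06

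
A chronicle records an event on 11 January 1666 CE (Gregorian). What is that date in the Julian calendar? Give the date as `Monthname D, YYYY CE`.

The Julian–Gregorian offset here is 10 days (Julian trailing).
11 January 1666 Gregorian − 10 days → 1 January 1666 Julian.

January 1, 1666 CE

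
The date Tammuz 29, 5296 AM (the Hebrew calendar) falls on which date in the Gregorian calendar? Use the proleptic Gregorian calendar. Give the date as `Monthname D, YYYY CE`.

Both dates share Julian Day Number 2282281; in the Gregorian calendar that is 28 July 1536 CE.

July 28, 1536 CE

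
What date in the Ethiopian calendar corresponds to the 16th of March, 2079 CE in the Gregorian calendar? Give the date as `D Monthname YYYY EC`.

7 Megabit 2071 EC

Both dates share Julian Day Number 2480474; in the Ethiopian calendar that is 7 Megabit 2071 EC.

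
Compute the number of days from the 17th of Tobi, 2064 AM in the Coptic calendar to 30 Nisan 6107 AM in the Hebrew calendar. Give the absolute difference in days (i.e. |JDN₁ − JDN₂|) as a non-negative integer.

263

First date → JDN 2578677; second date → JDN 2578414.
The interval is |2578677 − 2578414| = 263 days.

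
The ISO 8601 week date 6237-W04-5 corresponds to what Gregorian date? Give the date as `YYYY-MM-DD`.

ISO week 1 of 6237 is the week containing the first Thursday of 6237.
Week 4, day 5 (Friday) lands on 6237-01-27.

6237-01-27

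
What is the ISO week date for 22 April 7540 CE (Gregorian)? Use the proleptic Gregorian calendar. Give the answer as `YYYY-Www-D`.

7540-W17-1

The weekday is Monday (ISO weekday 1).
That Monday belongs to ISO week 17 of ISO year 7540.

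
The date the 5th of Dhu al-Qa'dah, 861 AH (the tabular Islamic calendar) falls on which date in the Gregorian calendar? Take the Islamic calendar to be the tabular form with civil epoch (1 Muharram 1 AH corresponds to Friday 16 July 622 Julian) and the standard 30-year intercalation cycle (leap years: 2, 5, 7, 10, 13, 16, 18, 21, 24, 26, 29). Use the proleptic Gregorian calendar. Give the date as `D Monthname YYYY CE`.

Julian Day Number of the source date = 2253494.
Converting JDN 2253494 to the Gregorian calendar gives 3 October 1457 CE.

3 October 1457 CE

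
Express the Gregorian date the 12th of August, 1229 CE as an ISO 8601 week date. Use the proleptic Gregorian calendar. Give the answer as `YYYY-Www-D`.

The weekday is Sunday (ISO weekday 7).
That Sunday belongs to ISO week 32 of ISO year 1229.

1229-W32-7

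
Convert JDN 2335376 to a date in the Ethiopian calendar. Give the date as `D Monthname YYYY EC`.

3 Tahsas 1674 EC

The Gregorian equivalent of JDN 2335376 is 9 December 1681.
In the Ethiopian calendar that day is 3 Tahsas 1674 EC.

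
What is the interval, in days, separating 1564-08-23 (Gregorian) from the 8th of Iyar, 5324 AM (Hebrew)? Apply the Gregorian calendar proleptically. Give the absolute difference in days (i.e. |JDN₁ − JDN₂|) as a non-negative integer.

JDN of the first date = 2292534.
JDN of the second date = 2292419.
|2292419 − 2292534| = 115.

115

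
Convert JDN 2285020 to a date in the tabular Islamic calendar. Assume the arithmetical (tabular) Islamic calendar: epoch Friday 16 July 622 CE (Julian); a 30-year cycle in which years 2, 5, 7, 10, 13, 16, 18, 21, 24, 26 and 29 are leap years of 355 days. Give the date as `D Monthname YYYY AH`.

21 Shawwal 950 AH

JDN 2285020 is 27 January 1544 in the proleptic Gregorian calendar.
In the tabular Islamic calendar that day is 21 Shawwal 950 AH.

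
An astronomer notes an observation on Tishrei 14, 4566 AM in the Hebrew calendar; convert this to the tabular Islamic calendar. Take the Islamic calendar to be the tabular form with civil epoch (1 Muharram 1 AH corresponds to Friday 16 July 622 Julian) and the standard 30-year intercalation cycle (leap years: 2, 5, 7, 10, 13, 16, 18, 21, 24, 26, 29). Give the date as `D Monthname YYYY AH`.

13 Shawwal 189 AH

Julian Day Number of the source date = 2015339.
Converting JDN 2015339 to the tabular Islamic calendar gives 13 Shawwal 189 AH.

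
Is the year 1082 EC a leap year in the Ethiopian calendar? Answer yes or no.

no

1082 mod 4 = 2; in the Ethiopian calendar a year is leap when year mod 4 = 3, so it is a common year.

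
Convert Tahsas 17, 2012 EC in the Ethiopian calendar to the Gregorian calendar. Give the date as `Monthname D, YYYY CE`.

Julian Day Number of the source date = 2458845.
Converting JDN 2458845 to the Gregorian calendar gives 27 December 2019 CE.

December 27, 2019 CE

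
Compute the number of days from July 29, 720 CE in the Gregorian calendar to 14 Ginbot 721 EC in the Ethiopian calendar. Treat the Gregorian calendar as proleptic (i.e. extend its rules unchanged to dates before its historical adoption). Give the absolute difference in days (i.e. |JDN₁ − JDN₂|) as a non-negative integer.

3210

JDN of the first date = 1984244.
JDN of the second date = 1987454.
|1987454 − 1984244| = 3210.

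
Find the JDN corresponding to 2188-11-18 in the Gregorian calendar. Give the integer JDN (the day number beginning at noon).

2520533

JDN 2451545 is 1 January 2000 CE (Gregorian); the target day is +68988 days from there, so JDN = 2520533.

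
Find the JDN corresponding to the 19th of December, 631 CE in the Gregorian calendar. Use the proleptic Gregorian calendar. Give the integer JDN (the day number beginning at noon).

JDN 2299161 is 15 October 1582 CE (Gregorian); the target day is −347281 days from there, so JDN = 1951880.

1951880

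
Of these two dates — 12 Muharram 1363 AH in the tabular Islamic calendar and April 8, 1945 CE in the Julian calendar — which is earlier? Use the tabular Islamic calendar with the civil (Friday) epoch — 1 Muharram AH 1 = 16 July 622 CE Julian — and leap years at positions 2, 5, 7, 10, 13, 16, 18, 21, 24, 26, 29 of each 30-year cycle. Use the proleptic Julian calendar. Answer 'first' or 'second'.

Converting both to JDN: 2431098 vs 2431567; the smaller is the first.

first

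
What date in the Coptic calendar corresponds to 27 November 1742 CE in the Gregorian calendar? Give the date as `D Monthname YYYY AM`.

20 Hathor 1459 AM

Both dates share Julian Day Number 2357643; in the Coptic calendar that is 20 Hathor 1459 AM.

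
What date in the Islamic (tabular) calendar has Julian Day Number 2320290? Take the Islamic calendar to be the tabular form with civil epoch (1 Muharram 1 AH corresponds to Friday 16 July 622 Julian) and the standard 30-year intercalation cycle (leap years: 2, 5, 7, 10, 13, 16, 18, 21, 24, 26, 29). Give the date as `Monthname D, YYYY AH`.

Jumada al-Awwal 2, 1050 AH

JDN 2320290 is 20 August 1640 in the Gregorian calendar.
In the tabular Islamic calendar that day is Jumada al-Awwal 2, 1050 AH.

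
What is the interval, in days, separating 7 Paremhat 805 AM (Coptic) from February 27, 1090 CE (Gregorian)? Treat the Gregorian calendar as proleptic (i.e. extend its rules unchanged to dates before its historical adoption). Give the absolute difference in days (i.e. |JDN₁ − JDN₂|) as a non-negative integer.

First date → JDN 2118877; second date → JDN 2119232.
The interval is |2118877 − 2119232| = 355 days.

355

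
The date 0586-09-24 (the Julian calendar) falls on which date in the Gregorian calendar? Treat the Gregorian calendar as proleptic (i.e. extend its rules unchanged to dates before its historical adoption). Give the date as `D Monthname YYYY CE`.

At this point the Julian calendar is 2 days behind the Gregorian.
24 September 586 Julian + 2 days → 26 September 586 Gregorian.

26 September 586 CE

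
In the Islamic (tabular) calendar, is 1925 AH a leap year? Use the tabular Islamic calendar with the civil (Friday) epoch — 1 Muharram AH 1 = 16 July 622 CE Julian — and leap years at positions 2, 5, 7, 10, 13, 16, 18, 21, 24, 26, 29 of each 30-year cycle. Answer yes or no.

Year 1925 AH is year 5 of its 30-year cycle; leap positions are 2, 5, 7, 10, 13, 16, 18, 21, 24, 26, 29, so it is a leap year (355 days).

yes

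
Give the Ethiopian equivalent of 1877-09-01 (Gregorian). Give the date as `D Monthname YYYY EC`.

Julian Day Number of the source date = 2406864.
Converting JDN 2406864 to the Ethiopian calendar gives 27 Nehase 1869 EC.

27 Nehase 1869 EC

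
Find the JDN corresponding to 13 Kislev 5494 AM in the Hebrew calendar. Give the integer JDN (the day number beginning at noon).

2354349

Equivalently 20 November 1733 (Gregorian).
JDN 2451545 is 1 January 2000 CE (Gregorian); the target day is −97196 days from there, so JDN = 2354349.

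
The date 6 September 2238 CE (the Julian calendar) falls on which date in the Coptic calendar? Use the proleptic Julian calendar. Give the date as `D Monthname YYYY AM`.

Both dates share Julian Day Number 2538736; in the Coptic calendar that is 9 Thout 1955 AM.

9 Thout 1955 AM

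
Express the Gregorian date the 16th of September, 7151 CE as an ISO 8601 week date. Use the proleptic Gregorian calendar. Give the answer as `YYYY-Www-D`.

The weekday is Sunday (ISO weekday 7).
That Sunday belongs to ISO week 37 of ISO year 7151.

7151-W37-7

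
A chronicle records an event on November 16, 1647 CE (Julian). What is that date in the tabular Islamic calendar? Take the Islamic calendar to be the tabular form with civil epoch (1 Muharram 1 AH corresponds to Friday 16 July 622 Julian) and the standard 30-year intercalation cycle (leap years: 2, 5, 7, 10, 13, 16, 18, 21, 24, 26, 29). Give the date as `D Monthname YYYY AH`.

Both dates share Julian Day Number 2322944; in the tabular Islamic calendar that is 28 Shawwal 1057 AH.

28 Shawwal 1057 AH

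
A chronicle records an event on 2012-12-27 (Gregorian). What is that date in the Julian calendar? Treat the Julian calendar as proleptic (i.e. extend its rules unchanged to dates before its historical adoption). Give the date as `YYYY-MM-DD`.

At this point the Julian calendar is 13 days behind the Gregorian.
27 December 2012 Gregorian − 13 days → 14 December 2012 Julian.

2012-12-14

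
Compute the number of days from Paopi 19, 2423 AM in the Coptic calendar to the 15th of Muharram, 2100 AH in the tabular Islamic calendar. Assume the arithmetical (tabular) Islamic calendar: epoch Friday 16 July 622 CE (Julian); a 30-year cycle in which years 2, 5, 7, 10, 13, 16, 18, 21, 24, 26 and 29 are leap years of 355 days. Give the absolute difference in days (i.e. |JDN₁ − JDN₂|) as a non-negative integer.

First date → JDN 2709713; second date → JDN 2692270.
The interval is |2709713 − 2692270| = 17443 days.

17443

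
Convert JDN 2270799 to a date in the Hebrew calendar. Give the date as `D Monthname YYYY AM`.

5 Adar 5265 AM

JDN 2270799 is 19 February 1505 in the proleptic Gregorian calendar.
In the Hebrew calendar that day is 5 Adar 5265 AM.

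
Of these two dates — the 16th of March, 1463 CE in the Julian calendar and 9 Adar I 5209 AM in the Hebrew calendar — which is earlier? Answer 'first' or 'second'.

The two dates have Julian Day Numbers 2255493 and 2250338 respectively.
Since 2250338 < 2255493, the second date comes first.

second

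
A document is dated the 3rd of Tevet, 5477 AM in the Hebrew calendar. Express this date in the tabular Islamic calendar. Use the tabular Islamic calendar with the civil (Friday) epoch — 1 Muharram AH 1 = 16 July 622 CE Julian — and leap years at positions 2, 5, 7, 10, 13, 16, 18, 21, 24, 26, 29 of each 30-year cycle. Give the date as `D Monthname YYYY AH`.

2 Muharram 1129 AH

The source date corresponds to 17 December 1716 in the Gregorian calendar (JDN 2348167).
That day falls on 2 Muharram 1129 AH in the tabular Islamic calendar.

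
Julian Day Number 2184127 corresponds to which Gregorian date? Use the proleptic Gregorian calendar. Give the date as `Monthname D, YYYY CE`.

November 1, 1267 CE

Counting from JDN 2299161 = 15 Oct 1582 gives an offset of -115034 days.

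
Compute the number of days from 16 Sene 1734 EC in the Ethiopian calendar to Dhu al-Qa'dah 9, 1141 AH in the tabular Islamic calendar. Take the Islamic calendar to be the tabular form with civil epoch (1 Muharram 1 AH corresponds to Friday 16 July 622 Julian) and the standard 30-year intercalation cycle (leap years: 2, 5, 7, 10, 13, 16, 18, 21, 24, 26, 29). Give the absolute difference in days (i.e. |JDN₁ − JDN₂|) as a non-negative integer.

4763

First date → JDN 2357484; second date → JDN 2352721.
The interval is |2357484 − 2352721| = 4763 days.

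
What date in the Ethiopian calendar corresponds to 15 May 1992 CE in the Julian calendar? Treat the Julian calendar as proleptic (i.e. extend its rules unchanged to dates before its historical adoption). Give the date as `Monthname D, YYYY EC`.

Ginbot 20, 1984 EC

Julian Day Number of the source date = 2448771.
Converting JDN 2448771 to the Ethiopian calendar gives 20 Ginbot 1984 EC.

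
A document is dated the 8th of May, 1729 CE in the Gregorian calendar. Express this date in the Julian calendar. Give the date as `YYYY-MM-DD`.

1729-04-27

The Julian–Gregorian offset here is 11 days (Julian trailing).
8 May 1729 Gregorian − 11 days → 27 April 1729 Julian.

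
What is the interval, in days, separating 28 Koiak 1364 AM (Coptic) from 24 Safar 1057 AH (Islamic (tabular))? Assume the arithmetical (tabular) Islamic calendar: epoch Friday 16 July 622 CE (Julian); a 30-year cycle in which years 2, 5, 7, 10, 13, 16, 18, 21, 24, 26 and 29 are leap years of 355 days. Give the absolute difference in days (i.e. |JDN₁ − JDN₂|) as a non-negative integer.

279

First date → JDN 2322983; second date → JDN 2322704.
The interval is |2322983 − 2322704| = 279 days.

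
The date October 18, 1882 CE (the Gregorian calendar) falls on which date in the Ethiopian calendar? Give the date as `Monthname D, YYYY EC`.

Tikimt 9, 1875 EC

Julian Day Number of the source date = 2408737.
Converting JDN 2408737 to the Ethiopian calendar gives 9 Tikimt 1875 EC.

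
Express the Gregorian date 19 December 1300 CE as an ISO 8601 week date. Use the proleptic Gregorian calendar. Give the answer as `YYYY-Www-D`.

1300-W50-7

The weekday is Sunday (ISO weekday 7).
That Sunday belongs to ISO week 50 of ISO year 1300.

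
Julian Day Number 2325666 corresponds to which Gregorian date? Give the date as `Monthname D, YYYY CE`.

May 10, 1655 CE

Counting from JDN 2299161 = 15 Oct 1582 gives an offset of 26505 days.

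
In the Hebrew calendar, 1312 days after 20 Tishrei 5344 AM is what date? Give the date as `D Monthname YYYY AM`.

2 Iyar 5347 AM

Counting 1312 days forward from JDN 2299517 reaches JDN 2300829, which is 2 Iyar 5347 AM.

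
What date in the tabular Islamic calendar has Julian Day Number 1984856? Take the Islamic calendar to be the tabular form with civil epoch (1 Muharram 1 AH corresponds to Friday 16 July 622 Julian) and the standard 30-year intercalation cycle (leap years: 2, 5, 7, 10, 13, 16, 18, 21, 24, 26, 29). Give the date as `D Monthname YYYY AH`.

JDN 1984856 is 2 April 722 in the proleptic Gregorian calendar.
In the tabular Islamic calendar that day is 6 Shawwal 103 AH.

6 Shawwal 103 AH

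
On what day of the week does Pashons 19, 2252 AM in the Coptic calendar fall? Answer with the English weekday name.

This is JDN 2647466 (31 May 2536 Gregorian).
Since JDN mod 7 = 3 (0 = Monday), the day is Thursday.

Thursday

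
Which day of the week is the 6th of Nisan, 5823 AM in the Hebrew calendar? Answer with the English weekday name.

Thursday

Equivalently 5 April 2063 Gregorian, JDN 2474650.
2474650 ≡ 3 (mod 7); counting from Monday = 0 gives Thursday.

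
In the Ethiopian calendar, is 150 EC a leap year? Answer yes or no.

no

150 mod 4 = 2; in the Ethiopian calendar a year is leap when year mod 4 = 3, so it is a common year.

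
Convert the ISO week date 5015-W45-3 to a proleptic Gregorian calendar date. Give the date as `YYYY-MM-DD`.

ISO week 1 of 5015 is the week containing the first Thursday of 5015.
Week 45, day 3 (Wednesday) lands on 5015-11-08.

5015-11-08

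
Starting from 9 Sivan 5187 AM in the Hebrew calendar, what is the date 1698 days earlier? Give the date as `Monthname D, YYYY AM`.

The starting date is JDN 2242424; 2242424 − 1698 = 2240726.
JDN 2240726 corresponds to Tishrei 24, 5183 AM.

Tishrei 24, 5183 AM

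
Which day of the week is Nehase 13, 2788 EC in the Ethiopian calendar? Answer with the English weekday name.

In the Gregorian calendar this is 25 August 2796 (JDN 2742515).
Since JDN mod 7 = 6 (0 = Monday), the day is Sunday.

Sunday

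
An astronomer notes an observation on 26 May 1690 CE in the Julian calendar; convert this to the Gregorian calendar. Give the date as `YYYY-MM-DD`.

For dates in this range the Gregorian date is 10 days ahead of the Julian.
26 May 1690 Julian + 10 days → 5 June 1690 Gregorian.

1690-06-05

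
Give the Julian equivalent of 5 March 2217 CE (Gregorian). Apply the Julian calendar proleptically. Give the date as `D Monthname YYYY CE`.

18 February 2217 CE

The Julian–Gregorian offset here is 15 days (Julian trailing).
5 March 2217 Gregorian − 15 days → 18 February 2217 Julian.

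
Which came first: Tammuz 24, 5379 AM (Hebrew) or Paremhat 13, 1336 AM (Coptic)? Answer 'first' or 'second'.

first

The two dates have Julian Day Numbers 2312574 and 2312831 respectively.
Since 2312574 < 2312831, the first date comes first.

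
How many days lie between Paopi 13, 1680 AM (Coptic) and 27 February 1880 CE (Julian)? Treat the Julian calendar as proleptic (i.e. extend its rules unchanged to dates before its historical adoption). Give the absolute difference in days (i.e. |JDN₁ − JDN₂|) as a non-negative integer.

JDN of the first date = 2438327.
JDN of the second date = 2407785.
|2407785 − 2438327| = 30542.

30542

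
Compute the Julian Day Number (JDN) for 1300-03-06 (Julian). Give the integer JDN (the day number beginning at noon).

In the proleptic Gregorian calendar the same day is 14 March 1300.
JDN 2299161 is 15 October 1582 CE (Gregorian); the target day is −103213 days from there, so JDN = 2195948.

2195948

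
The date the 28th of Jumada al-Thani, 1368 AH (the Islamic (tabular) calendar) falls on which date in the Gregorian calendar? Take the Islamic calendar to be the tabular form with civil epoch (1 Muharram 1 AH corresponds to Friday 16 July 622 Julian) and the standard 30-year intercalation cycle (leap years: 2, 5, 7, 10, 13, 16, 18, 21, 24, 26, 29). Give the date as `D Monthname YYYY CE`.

Julian Day Number of the source date = 2433034.
Converting JDN 2433034 to the Gregorian calendar gives 27 April 1949 CE.

27 April 1949 CE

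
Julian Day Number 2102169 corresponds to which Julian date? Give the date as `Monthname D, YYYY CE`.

The proleptic Gregorian equivalent of JDN 2102169 is 11 June 1043.
In the Julian calendar that day is June 5, 1043 CE.

June 5, 1043 CE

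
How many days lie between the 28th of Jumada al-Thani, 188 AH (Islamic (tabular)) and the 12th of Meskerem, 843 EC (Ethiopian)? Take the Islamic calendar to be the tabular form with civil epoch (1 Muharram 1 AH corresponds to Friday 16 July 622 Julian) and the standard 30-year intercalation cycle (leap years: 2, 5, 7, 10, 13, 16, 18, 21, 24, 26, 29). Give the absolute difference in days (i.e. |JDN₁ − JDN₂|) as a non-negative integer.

JDN of the first date = 2014882.
JDN of the second date = 2031772.
|2031772 − 2014882| = 16890.

16890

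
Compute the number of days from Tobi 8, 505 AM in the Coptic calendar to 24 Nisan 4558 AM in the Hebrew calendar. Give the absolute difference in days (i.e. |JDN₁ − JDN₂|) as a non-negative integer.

3388

JDN of the first date = 2009243.
JDN of the second date = 2012631.
|2012631 − 2009243| = 3388.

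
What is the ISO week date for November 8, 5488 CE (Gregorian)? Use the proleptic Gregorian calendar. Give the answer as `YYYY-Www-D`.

5488-W45-4

The weekday is Thursday (ISO weekday 4).
That Thursday belongs to ISO week 45 of ISO year 5488.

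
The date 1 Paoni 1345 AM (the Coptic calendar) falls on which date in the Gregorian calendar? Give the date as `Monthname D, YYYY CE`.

Both dates share Julian Day Number 2316196; in the Gregorian calendar that is 5 June 1629 CE.

June 5, 1629 CE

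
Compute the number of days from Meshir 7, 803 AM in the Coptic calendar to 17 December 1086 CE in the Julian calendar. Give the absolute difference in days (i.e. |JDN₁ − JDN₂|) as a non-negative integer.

JDN of the first date = 2118116.
JDN of the second date = 2118070.
|2118070 − 2118116| = 46.

46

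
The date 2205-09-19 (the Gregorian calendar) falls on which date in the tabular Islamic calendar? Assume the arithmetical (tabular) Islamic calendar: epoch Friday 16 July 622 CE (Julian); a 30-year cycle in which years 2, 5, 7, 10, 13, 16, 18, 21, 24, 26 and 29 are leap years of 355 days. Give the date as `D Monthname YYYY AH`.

Both dates share Julian Day Number 2526681; in the tabular Islamic calendar that is 4 Shawwal 1632 AH.

4 Shawwal 1632 AH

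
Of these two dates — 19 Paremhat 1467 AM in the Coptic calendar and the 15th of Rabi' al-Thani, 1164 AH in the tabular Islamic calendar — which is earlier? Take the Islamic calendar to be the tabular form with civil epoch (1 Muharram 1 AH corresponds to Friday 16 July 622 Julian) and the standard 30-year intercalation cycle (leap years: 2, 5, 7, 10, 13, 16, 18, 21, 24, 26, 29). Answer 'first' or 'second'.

second

The two dates have Julian Day Numbers 2360684 and 2360671 respectively.
Since 2360671 < 2360684, the second date comes first.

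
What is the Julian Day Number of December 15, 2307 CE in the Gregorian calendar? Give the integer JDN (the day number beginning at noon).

JDN 2299161 is 15 October 1582 CE (Gregorian); the target day is +264861 days from there, so JDN = 2564022.

2564022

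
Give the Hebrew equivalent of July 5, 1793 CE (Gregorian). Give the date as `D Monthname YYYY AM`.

25 Tammuz 5553 AM

Julian Day Number of the source date = 2376126.
Converting JDN 2376126 to the Hebrew calendar gives 25 Tammuz 5553 AM.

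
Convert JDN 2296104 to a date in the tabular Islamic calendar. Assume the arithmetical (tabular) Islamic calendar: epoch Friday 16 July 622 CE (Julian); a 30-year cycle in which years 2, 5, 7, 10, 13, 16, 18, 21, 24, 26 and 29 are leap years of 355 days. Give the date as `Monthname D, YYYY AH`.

Safar 1, 982 AH

The proleptic Gregorian equivalent of JDN 2296104 is 2 June 1574.
In the tabular Islamic calendar that day is Safar 1, 982 AH.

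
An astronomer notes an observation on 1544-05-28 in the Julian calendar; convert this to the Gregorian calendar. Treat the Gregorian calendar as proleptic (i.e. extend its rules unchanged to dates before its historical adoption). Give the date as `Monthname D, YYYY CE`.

June 7, 1544 CE

For dates in this range the Gregorian date is 10 days ahead of the Julian.
28 May 1544 Julian + 10 days → 7 June 1544 Gregorian.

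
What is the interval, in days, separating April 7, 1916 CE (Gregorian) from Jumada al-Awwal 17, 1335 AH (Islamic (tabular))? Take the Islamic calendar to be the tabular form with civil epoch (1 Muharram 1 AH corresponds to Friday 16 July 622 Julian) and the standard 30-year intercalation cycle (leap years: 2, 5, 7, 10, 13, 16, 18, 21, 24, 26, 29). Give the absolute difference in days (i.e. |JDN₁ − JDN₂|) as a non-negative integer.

First date → JDN 2420961; second date → JDN 2421299.
The interval is |2420961 − 2421299| = 338 days.

338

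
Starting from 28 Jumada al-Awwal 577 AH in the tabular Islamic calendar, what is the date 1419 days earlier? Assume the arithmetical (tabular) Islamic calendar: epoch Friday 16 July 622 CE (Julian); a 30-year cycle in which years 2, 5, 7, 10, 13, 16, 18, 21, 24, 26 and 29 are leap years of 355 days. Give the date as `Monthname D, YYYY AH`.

Jumada al-Awwal 26, 573 AH

Counting 1419 days back from JDN 2152700 reaches JDN 2151281, which is Jumada al-Awwal 26, 573 AH.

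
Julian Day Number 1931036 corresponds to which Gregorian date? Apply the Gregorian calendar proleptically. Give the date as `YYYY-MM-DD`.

0574-11-23

Counting from JDN 2299161 = 15 Oct 1582 gives an offset of -368125 days.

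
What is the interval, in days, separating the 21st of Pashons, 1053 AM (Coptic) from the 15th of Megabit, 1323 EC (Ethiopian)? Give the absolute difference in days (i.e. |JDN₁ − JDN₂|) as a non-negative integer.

JDN of the first date = 2209533.
JDN of the second date = 2207275.
|2207275 − 2209533| = 2258.

2258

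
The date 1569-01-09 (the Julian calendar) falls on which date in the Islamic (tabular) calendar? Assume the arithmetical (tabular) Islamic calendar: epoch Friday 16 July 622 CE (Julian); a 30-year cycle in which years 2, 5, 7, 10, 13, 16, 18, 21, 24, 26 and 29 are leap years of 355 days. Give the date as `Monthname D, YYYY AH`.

The source date corresponds to 19 January 1569 in the proleptic Gregorian calendar (JDN 2294144).
That day falls on 21 Rajab 976 AH in the tabular Islamic calendar.

Rajab 21, 976 AH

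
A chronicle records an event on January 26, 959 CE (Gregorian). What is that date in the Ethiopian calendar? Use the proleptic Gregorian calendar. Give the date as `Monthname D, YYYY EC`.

Both dates share Julian Day Number 2071353; in the Ethiopian calendar that is 26 Tir 951 EC.

Tir 26, 951 EC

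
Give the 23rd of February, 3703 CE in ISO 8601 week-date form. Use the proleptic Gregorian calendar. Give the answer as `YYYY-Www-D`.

3703-W08-5

The weekday is Friday (ISO weekday 5).
That Friday belongs to ISO week 8 of ISO year 3703.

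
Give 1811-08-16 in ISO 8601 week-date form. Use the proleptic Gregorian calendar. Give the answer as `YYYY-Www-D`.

1811-W33-5

The weekday is Friday (ISO weekday 5).
That Friday belongs to ISO week 33 of ISO year 1811.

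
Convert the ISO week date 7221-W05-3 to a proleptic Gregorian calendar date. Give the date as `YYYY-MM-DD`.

7221-02-03

ISO week 1 of 7221 is the week containing the first Thursday of 7221.
Week 5, day 3 (Wednesday) lands on 7221-02-03.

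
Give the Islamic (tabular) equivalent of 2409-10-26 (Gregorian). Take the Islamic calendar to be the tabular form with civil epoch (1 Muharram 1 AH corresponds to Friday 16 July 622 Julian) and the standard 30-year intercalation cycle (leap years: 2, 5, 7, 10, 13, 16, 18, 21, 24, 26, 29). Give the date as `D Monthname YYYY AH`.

Julian Day Number of the source date = 2601228.
Converting JDN 2601228 to the tabular Islamic calendar gives 16 Safar 1843 AH.

16 Safar 1843 AH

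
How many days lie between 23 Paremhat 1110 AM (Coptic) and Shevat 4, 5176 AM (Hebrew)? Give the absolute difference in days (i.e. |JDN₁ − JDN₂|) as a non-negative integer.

JDN of the first date = 2230294.
JDN of the second date = 2238254.
|2238254 − 2230294| = 7960.

7960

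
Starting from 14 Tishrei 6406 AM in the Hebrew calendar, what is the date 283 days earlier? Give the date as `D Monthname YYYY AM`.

26 Kislev 6405 AM

JDN of 14 Tishrei 6406 AM = 2687395.
2687395 − 283 = 2687112.
JDN 2687112 in the Hebrew calendar is 26 Kislev 6405 AM.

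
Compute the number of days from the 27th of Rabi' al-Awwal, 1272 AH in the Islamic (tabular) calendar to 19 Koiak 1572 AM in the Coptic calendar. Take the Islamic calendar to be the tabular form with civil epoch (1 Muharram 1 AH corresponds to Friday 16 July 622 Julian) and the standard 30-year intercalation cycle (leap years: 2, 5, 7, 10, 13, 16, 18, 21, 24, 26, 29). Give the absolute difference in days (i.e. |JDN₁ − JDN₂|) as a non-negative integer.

21

JDN of the first date = 2398925.
JDN of the second date = 2398946.
|2398946 − 2398925| = 21.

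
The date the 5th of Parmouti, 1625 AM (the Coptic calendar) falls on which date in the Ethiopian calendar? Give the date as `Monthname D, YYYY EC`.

Miyazya 5, 1901 EC

Both dates share Julian Day Number 2418410; in the Ethiopian calendar that is 5 Miyazya 1901 EC.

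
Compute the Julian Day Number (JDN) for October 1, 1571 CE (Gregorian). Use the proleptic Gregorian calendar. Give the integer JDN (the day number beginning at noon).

2295129

JDN 2400001 is 17 November 1858 CE (Gregorian), MJD 0; the target day is −104872 days from there, so JDN = 2295129.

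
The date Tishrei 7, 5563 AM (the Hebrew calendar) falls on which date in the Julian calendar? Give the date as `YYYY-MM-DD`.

1802-09-21

The source date corresponds to 3 October 1802 in the Gregorian calendar (JDN 2379502).
That day falls on 21 September 1802 CE in the Julian calendar.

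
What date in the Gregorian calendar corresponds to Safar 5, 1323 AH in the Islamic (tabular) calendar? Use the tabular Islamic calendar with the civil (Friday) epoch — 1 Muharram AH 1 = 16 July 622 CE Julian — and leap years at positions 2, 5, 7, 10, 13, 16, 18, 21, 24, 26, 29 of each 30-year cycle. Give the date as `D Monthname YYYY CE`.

Both dates share Julian Day Number 2416947; in the Gregorian calendar that is 11 April 1905 CE.

11 April 1905 CE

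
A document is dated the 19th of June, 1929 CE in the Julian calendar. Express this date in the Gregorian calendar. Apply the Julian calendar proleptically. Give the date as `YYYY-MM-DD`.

The Julian–Gregorian offset here is 13 days (Julian trailing).
19 June 1929 Julian + 13 days → 2 July 1929 Gregorian.

1929-07-02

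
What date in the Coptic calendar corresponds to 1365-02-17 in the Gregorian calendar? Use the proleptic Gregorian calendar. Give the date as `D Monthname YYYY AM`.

15 Meshir 1081 AM

Julian Day Number of the source date = 2219664.
Converting JDN 2219664 to the Coptic calendar gives 15 Meshir 1081 AM.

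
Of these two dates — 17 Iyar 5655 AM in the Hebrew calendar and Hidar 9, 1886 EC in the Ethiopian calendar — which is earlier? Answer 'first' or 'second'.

First date → JDN 2413325; second date → JDN 2412785.
JDN 2412785 < JDN 2413325, so the second date is earlier.

second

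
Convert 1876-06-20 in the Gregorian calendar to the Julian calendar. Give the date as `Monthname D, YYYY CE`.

June 8, 1876 CE

The Julian–Gregorian offset here is 12 days (Julian trailing).
20 June 1876 Gregorian − 12 days → 8 June 1876 Julian.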